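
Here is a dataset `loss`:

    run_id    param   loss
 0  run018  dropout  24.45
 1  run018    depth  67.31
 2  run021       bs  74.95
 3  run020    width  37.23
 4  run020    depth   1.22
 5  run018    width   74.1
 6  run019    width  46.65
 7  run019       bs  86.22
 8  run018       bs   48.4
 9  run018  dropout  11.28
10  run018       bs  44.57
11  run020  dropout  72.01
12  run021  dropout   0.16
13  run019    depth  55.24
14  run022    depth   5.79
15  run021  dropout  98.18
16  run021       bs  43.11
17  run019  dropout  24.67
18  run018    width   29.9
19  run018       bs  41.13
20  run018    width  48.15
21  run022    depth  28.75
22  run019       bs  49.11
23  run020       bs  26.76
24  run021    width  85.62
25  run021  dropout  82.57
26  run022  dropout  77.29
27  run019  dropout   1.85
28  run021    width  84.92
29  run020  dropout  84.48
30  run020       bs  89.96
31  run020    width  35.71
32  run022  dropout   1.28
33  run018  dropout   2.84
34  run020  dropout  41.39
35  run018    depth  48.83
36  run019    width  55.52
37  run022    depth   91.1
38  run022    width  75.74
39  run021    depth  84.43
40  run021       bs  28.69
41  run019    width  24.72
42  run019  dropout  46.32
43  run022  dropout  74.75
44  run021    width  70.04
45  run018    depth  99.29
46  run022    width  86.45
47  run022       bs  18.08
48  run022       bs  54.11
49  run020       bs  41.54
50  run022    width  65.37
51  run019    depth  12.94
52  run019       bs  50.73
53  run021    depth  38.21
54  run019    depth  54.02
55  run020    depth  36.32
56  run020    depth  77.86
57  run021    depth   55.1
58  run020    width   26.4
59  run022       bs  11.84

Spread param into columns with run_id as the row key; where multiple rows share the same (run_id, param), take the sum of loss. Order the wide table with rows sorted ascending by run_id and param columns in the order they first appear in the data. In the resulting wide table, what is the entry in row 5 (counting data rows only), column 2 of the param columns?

With rows sorted ascending by run_id, row 5 is run_id=run022. param columns in first-appearance order: dropout, depth, bs, width; column 2 is depth.
Long rows with run_id=run022, param=depth: 5.79 + 28.75 + 91.1 = 125.64.

125.64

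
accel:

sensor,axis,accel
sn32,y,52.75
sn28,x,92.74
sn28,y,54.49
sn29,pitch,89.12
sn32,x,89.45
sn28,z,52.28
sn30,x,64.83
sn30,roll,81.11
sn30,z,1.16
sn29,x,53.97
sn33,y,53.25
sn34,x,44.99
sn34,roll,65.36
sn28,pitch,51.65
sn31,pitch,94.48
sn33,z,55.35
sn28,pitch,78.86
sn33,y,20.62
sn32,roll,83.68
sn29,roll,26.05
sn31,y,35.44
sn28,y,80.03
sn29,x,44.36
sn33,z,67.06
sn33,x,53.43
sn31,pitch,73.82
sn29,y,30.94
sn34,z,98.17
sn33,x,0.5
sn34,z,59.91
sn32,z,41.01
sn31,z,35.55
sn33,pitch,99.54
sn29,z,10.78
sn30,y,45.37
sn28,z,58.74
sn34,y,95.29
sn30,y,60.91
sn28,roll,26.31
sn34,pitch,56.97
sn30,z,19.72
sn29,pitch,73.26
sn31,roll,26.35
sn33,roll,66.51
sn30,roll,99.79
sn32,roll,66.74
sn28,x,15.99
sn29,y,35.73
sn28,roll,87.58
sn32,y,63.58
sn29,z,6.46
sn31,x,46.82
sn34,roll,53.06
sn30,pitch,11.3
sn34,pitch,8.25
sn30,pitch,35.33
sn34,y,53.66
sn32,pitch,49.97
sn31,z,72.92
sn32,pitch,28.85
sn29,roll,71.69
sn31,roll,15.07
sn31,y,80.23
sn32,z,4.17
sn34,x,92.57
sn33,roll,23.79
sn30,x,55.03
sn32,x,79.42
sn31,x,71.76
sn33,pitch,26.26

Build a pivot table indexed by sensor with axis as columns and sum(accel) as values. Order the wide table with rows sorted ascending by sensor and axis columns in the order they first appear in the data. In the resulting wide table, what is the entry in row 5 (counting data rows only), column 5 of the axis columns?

150.42

With rows sorted ascending by sensor, row 5 is sensor=sn32. axis columns in first-appearance order: y, x, pitch, z, roll; column 5 is roll.
Long rows with sensor=sn32, axis=roll: 83.68 + 66.74 = 150.42.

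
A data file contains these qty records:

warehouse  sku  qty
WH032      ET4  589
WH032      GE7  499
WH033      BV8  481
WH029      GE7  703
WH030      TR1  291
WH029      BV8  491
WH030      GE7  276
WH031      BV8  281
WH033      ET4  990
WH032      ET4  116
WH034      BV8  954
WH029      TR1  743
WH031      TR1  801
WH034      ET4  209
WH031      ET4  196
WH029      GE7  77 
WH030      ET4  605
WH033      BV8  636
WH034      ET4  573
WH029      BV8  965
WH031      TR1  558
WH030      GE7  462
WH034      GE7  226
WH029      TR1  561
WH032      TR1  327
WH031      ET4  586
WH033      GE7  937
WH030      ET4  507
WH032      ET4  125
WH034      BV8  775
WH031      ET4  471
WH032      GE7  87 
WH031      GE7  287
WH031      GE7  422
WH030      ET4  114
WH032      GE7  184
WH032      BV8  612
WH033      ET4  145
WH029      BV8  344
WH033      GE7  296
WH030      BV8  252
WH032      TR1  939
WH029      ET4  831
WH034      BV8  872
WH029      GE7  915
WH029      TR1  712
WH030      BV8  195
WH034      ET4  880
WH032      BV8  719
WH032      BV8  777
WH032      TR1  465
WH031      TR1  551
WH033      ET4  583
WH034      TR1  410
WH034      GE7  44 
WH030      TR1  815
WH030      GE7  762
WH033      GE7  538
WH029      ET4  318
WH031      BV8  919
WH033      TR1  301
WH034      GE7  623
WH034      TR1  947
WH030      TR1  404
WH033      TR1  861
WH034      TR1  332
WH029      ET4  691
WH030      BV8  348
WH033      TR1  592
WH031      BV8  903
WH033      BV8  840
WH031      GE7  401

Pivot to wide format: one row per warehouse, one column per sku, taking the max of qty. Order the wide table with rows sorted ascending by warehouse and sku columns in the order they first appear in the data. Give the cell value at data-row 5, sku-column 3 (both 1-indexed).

With rows sorted ascending by warehouse, row 5 is warehouse=WH033. sku columns in first-appearance order: ET4, GE7, BV8, TR1; column 3 is BV8.
Long rows with warehouse=WH033, sku=BV8: max(481, 636, 840) = 840.

840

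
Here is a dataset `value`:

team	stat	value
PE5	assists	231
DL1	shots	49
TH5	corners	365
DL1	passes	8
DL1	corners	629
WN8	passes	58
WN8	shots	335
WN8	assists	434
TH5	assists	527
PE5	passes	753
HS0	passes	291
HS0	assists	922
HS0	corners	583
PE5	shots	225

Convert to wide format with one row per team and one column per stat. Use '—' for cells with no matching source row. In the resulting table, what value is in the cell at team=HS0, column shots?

No long-format row has team=HS0 and stat=shots, so the cell is —.

—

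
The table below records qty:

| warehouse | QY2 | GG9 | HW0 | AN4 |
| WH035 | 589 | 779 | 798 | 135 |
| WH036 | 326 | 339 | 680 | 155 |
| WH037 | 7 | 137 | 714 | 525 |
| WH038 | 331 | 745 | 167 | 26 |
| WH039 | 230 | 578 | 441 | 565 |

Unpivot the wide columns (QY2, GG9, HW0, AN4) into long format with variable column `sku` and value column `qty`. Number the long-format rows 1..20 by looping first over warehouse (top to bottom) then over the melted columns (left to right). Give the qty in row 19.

20 rows total (5 × 4). Row 19: index ⌊(19-1)/4⌋ = 4 into warehouse → WH039; (19-1) mod 4 = 2 into the melted columns → HW0.
So row 19 is (WH039, HW0, 441); qty = 441.

441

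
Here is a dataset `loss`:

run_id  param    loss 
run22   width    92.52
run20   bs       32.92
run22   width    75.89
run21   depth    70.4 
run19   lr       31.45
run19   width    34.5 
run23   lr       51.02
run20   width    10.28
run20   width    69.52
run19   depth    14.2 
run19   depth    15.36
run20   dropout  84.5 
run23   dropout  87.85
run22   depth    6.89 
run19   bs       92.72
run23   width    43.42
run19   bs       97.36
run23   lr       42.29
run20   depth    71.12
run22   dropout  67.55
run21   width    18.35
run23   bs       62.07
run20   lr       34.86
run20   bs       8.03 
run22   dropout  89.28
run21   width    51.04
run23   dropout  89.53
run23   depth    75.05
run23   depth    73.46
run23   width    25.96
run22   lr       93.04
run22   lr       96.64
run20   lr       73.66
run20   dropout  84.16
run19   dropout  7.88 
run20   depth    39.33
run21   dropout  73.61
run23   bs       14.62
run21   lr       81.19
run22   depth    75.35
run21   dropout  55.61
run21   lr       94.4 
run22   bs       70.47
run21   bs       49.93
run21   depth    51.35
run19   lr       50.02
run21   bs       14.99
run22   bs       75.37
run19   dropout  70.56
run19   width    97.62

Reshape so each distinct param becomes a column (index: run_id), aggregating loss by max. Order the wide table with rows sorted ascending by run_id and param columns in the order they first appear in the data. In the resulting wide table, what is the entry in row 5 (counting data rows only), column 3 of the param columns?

With rows sorted ascending by run_id, row 5 is run_id=run23. param columns in first-appearance order: width, bs, depth, lr, dropout; column 3 is depth.
Long rows with run_id=run23, param=depth: max(75.05, 73.46) = 75.05.

75.05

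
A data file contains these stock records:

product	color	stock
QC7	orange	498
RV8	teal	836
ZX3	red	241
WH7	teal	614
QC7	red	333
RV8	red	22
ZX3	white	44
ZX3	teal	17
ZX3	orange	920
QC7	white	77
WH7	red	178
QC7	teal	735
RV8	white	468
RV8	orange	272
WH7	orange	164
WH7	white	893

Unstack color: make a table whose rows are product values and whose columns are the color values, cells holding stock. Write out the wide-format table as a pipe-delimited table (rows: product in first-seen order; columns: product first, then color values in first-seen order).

| product | orange | teal | red | white |
| QC7 | 498 | 735 | 333 | 77 |
| RV8 | 272 | 836 | 22 | 468 |
| ZX3 | 920 | 17 | 241 | 44 |
| WH7 | 164 | 614 | 178 | 893 |

Columns: product plus the 4 distinct color values (orange, teal, red, white).
For example, row QC7 column orange takes stock=498 from the long row (QC7, orange).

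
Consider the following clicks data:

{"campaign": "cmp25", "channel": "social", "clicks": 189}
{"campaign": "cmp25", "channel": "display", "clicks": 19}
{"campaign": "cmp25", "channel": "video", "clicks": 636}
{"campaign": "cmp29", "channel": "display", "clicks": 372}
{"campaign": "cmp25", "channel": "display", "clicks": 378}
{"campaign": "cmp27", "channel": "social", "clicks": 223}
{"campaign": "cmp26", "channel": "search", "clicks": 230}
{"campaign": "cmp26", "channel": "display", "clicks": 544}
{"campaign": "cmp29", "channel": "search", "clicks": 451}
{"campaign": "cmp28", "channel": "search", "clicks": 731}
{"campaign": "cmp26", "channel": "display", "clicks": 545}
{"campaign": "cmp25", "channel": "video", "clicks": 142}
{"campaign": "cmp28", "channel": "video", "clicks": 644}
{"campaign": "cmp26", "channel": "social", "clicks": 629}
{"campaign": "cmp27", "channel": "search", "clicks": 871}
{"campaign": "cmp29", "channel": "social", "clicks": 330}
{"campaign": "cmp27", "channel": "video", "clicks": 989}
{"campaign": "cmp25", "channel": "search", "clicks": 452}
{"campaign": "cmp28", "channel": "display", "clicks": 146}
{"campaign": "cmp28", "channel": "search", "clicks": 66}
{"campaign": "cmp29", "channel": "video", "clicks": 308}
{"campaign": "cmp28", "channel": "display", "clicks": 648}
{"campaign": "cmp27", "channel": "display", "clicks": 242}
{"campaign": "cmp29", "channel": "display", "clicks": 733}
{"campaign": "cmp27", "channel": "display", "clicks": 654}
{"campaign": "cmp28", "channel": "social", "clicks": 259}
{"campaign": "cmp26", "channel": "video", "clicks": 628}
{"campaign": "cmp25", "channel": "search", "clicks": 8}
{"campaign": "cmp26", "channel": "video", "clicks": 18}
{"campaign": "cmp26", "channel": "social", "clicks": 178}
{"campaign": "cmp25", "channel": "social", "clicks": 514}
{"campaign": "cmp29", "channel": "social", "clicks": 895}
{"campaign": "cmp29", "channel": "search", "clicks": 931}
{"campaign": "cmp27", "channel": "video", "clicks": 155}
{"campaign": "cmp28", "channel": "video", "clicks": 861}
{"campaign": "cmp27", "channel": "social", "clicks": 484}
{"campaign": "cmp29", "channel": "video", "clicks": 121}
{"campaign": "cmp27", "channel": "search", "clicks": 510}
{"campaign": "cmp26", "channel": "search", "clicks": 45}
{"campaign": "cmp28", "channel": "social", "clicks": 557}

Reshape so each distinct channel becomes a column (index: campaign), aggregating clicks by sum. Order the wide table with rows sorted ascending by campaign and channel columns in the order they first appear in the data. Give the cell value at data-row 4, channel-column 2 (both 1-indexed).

794

With rows sorted ascending by campaign, row 4 is campaign=cmp28. channel columns in first-appearance order: social, display, video, search; column 2 is display.
Long rows with campaign=cmp28, channel=display: 146 + 648 = 794.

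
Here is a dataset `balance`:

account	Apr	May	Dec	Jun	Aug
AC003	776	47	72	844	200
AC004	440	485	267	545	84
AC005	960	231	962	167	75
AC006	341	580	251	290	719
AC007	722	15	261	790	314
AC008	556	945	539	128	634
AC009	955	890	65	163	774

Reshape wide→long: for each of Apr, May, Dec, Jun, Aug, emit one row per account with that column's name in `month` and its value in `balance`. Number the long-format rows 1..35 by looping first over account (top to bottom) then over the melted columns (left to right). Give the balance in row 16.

341

35 rows total (7 × 5). Row 16: index ⌊(16-1)/5⌋ = 3 into account → AC006; (16-1) mod 5 = 0 into the melted columns → Apr.
So row 16 is (AC006, Apr, 341); balance = 341.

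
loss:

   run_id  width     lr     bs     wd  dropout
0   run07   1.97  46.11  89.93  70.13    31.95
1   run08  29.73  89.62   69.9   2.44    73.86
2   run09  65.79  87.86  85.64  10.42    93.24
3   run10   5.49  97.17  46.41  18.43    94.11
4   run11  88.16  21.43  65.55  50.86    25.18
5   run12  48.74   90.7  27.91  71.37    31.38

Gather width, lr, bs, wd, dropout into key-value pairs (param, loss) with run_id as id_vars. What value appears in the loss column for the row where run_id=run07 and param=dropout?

Unpivoting turns each (run_id, wide-column) pair into one long row.
The wide cell at row run07, column dropout holds 31.95, so the long row (run07, dropout) has loss=31.95.

31.95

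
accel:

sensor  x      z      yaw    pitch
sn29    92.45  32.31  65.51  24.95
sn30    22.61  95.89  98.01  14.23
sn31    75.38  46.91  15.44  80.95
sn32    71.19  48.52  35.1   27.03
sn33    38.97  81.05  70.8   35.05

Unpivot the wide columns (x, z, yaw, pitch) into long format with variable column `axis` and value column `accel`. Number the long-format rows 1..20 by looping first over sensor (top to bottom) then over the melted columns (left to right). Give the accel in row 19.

70.8

20 rows total (5 × 4). Row 19: index ⌊(19-1)/4⌋ = 4 into sensor → sn33; (19-1) mod 4 = 2 into the melted columns → yaw.
So row 19 is (sn33, yaw, 70.8); accel = 70.8.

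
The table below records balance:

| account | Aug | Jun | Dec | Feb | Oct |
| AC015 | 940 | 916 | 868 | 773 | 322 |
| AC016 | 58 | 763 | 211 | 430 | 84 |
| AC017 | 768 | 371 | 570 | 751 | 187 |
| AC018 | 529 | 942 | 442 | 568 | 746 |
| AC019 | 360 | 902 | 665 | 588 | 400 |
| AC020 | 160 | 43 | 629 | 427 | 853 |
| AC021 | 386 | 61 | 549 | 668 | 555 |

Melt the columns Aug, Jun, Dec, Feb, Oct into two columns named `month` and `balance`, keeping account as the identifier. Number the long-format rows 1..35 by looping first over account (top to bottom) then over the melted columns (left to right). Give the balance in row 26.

160

35 rows total (7 × 5). Row 26: index ⌊(26-1)/5⌋ = 5 into account → AC020; (26-1) mod 5 = 0 into the melted columns → Aug.
So row 26 is (AC020, Aug, 160); balance = 160.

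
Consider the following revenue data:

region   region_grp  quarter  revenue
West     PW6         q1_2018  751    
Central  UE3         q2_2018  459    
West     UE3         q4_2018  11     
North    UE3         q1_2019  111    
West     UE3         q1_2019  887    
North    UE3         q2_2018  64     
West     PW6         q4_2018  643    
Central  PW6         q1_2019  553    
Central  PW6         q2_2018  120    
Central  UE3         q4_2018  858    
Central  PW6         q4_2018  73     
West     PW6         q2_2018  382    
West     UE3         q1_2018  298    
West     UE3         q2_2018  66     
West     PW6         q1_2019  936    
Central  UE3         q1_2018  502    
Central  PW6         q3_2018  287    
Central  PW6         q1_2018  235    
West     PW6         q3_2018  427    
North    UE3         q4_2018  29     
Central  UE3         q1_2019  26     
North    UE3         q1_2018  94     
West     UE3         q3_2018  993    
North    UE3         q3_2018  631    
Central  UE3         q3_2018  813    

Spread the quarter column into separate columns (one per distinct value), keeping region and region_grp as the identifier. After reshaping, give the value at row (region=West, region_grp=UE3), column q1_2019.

887

Wide layout: rows indexed by region and region_grp, columns are the 5 distinct quarter values (q1_2018, q2_2018, q4_2018, q1_2019, q3_2018).
Cell (region=West, region_grp=UE3, quarter=q1_2019) draws from the long row where region=West, region_grp=UE3 and quarter=q1_2019, which has revenue=887.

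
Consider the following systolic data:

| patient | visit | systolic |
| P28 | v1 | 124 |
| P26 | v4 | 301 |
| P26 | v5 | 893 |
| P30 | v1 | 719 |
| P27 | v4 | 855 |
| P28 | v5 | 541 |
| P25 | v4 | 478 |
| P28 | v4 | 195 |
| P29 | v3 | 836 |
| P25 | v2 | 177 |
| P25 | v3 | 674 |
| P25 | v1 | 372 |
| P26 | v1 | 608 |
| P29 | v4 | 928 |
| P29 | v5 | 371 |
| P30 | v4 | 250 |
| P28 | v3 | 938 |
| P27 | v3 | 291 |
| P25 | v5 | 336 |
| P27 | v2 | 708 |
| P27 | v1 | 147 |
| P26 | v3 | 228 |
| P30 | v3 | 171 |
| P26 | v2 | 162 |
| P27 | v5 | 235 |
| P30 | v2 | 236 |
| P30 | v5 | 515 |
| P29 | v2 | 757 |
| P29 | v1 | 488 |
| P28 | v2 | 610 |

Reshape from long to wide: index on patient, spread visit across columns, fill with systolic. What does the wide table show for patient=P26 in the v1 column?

608

Wide layout: rows indexed by patient, columns are the 5 distinct visit values (v1, v4, v5, v3, v2).
Cell (patient=P26, visit=v1) draws from the long row where patient=P26 and visit=v1, which has systolic=608.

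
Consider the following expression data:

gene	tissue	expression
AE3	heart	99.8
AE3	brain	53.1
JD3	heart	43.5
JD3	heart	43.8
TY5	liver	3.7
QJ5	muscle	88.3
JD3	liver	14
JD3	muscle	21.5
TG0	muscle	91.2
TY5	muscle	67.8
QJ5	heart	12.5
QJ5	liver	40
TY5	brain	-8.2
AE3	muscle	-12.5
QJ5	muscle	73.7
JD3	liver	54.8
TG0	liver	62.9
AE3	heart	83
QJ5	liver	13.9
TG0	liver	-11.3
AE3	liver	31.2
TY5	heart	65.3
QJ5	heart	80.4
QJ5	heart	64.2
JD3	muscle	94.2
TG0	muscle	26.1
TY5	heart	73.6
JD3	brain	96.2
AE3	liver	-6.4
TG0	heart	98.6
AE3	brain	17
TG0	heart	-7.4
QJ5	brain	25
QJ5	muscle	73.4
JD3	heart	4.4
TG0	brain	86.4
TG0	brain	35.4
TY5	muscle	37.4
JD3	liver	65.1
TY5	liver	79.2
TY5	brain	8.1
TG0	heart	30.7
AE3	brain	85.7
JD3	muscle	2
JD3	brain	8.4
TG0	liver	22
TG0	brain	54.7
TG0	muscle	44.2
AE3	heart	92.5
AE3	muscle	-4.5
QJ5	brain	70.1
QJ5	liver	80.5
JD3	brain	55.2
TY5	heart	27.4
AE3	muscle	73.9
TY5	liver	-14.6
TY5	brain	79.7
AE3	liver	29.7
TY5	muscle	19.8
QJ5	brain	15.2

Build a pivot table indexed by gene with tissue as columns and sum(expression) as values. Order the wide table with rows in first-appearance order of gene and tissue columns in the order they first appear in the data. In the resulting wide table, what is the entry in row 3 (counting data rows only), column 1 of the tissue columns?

With rows in first-appearance order of gene, row 3 is gene=TY5. tissue columns in first-appearance order: heart, brain, liver, muscle; column 1 is heart.
Long rows with gene=TY5, tissue=heart: 65.3 + 73.6 + 27.4 = 166.3.

166.3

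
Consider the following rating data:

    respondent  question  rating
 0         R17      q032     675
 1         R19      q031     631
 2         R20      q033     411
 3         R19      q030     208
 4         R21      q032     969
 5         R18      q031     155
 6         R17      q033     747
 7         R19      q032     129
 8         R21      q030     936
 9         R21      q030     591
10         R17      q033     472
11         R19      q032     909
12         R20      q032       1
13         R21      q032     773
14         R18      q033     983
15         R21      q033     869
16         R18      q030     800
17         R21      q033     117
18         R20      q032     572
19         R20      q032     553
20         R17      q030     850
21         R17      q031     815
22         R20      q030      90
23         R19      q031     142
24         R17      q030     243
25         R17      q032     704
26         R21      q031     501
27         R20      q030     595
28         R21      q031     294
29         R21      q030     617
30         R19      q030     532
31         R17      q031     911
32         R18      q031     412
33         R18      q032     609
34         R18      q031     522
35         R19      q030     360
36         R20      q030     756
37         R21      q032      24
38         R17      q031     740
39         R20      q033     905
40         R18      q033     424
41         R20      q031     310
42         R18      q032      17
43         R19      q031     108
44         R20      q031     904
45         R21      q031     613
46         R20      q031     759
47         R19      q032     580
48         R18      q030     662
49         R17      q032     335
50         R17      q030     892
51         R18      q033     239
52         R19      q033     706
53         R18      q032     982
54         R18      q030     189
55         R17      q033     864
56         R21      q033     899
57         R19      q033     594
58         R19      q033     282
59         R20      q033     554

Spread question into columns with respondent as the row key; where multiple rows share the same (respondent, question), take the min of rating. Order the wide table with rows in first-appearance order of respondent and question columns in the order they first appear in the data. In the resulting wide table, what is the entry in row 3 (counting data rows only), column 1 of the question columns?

1

With rows in first-appearance order of respondent, row 3 is respondent=R20. question columns in first-appearance order: q032, q031, q033, q030; column 1 is q032.
Long rows with respondent=R20, question=q032: min(1, 572, 553) = 1.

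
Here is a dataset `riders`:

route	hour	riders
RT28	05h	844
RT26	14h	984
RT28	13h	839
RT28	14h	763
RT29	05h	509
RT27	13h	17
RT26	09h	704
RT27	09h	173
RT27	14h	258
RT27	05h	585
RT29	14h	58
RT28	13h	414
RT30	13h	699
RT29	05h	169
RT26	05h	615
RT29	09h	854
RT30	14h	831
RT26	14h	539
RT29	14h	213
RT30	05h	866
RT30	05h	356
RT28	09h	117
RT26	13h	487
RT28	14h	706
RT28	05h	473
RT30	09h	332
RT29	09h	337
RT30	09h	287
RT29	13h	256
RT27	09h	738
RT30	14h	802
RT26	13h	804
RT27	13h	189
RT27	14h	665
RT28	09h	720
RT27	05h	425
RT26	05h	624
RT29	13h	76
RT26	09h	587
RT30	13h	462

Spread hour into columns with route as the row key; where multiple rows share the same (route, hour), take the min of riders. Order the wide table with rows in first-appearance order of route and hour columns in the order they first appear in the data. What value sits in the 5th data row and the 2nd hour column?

802

With rows in first-appearance order of route, row 5 is route=RT30. hour columns in first-appearance order: 05h, 14h, 13h, 09h; column 2 is 14h.
Long rows with route=RT30, hour=14h: min(831, 802) = 802.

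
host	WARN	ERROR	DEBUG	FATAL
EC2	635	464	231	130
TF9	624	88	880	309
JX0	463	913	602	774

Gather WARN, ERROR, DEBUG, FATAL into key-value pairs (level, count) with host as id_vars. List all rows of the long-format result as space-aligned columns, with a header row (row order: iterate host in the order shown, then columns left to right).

Each (host, column) pair becomes one row: 3 × 4 = 12 rows.
For example, (EC2, WARN) → count=635.

host  level  count
EC2   WARN   635  
EC2   ERROR  464  
EC2   DEBUG  231  
EC2   FATAL  130  
TF9   WARN   624  
TF9   ERROR  88   
TF9   DEBUG  880  
TF9   FATAL  309  
JX0   WARN   463  
JX0   ERROR  913  
JX0   DEBUG  602  
JX0   FATAL  774  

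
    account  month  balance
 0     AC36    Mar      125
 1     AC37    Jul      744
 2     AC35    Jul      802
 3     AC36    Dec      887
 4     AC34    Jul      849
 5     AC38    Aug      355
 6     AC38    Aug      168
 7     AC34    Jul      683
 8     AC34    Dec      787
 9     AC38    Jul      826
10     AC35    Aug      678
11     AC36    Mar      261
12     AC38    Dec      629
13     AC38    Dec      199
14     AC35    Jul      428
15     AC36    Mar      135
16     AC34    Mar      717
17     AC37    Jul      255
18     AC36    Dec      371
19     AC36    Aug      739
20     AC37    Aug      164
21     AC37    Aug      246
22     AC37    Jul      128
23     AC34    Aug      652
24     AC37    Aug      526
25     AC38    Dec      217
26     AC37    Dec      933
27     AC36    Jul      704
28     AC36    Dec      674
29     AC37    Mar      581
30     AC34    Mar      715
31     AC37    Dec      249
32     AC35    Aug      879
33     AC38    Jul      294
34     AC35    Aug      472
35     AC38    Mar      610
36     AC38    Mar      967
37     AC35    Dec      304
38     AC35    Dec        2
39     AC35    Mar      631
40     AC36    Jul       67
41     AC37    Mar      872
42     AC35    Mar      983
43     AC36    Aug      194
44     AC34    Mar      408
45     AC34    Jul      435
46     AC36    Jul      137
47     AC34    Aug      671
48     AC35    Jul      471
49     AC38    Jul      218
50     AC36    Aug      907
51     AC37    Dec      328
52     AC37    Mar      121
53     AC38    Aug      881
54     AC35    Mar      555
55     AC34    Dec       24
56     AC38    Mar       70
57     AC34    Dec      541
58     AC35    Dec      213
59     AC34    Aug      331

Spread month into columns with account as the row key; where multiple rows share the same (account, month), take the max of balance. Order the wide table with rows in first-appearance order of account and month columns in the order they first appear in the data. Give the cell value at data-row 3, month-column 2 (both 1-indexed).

802

With rows in first-appearance order of account, row 3 is account=AC35. month columns in first-appearance order: Mar, Jul, Dec, Aug; column 2 is Jul.
Long rows with account=AC35, month=Jul: max(802, 428, 471) = 802.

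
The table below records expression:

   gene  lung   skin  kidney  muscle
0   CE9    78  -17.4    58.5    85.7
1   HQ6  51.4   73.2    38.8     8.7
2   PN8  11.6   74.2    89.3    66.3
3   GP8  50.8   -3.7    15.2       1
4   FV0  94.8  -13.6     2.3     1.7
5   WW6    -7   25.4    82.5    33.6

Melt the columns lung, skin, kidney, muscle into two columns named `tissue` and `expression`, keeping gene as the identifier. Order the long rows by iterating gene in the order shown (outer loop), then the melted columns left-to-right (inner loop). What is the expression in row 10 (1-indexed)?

74.2

24 rows total (6 × 4). Row 10: index ⌊(10-1)/4⌋ = 2 into gene → PN8; (10-1) mod 4 = 1 into the melted columns → skin.
So row 10 is (PN8, skin, 74.2); expression = 74.2.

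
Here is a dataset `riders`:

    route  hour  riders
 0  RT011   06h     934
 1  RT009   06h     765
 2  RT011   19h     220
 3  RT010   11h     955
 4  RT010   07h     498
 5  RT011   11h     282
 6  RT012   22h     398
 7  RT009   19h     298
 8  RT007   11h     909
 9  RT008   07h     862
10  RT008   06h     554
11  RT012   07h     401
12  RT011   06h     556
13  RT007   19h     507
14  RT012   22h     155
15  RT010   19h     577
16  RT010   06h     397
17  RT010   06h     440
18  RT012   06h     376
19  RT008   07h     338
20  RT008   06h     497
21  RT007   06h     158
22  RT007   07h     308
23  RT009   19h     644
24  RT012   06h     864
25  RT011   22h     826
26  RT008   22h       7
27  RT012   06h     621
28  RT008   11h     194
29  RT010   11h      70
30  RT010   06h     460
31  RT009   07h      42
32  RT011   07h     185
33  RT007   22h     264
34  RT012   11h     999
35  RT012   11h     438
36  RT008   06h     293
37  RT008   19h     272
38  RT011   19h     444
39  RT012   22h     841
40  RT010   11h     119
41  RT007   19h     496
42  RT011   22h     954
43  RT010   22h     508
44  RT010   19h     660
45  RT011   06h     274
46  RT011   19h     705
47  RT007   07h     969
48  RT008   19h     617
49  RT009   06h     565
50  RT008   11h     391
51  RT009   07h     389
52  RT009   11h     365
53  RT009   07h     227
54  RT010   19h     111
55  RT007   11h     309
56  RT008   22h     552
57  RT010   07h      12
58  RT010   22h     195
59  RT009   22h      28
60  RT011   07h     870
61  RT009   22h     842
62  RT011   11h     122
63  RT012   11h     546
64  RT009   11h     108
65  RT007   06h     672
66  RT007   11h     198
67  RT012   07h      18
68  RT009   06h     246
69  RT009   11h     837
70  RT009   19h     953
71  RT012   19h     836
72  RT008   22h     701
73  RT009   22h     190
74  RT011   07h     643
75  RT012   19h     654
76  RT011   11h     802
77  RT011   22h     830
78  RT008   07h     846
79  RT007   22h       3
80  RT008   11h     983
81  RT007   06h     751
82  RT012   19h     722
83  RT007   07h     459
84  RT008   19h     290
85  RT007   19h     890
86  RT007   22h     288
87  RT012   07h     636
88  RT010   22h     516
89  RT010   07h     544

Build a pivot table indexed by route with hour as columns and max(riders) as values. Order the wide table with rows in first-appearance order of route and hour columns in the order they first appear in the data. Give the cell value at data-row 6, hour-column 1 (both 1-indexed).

554

With rows in first-appearance order of route, row 6 is route=RT008. hour columns in first-appearance order: 06h, 19h, 11h, 07h, 22h; column 1 is 06h.
Long rows with route=RT008, hour=06h: max(554, 497, 293) = 554.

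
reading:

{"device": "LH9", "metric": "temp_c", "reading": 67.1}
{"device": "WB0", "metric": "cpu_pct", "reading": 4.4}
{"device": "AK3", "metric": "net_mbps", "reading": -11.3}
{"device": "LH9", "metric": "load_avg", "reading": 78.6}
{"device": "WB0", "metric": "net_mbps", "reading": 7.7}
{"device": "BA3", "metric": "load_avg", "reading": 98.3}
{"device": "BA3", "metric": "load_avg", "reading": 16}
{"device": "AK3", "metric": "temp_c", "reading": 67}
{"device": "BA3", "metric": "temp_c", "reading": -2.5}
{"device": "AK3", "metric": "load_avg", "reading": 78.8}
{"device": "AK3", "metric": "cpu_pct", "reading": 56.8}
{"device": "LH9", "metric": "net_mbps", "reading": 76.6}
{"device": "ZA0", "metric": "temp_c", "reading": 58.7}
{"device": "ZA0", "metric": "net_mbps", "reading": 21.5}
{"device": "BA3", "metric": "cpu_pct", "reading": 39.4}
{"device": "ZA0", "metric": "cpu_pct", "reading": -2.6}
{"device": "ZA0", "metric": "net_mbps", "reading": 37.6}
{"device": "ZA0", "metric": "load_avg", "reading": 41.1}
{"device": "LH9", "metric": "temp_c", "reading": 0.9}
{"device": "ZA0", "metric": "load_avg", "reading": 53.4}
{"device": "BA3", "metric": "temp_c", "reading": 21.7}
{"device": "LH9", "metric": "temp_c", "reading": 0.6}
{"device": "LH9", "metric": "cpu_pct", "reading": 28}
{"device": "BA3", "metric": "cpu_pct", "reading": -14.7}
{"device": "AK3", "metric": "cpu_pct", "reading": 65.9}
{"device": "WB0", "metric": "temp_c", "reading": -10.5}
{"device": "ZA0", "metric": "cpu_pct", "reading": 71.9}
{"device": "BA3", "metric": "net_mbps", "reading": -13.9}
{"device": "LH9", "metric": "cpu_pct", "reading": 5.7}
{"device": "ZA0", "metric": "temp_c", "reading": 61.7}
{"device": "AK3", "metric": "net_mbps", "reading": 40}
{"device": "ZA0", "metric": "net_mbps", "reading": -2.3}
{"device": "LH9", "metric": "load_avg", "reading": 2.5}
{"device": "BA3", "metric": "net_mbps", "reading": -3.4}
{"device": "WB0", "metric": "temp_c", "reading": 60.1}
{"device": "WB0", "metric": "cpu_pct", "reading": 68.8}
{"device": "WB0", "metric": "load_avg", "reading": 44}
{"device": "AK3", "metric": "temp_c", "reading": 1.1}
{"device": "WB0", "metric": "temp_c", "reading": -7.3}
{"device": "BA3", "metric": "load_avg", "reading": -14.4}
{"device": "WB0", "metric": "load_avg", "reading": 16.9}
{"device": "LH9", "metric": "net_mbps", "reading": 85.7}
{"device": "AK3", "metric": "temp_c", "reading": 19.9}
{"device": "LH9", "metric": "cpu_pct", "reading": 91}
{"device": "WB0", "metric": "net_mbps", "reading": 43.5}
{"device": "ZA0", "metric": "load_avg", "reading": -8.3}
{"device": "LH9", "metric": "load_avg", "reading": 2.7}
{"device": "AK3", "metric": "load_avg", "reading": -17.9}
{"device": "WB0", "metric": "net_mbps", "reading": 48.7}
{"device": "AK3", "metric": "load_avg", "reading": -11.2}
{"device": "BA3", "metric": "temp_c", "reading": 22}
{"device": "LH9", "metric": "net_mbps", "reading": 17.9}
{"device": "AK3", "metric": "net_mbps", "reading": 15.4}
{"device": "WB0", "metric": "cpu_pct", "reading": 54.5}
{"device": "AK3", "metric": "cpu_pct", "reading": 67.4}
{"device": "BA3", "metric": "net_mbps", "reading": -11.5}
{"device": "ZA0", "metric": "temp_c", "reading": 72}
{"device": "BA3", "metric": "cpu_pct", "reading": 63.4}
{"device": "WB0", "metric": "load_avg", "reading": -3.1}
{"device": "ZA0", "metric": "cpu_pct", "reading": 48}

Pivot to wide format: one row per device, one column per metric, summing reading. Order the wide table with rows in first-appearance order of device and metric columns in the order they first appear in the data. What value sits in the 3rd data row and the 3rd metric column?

With rows in first-appearance order of device, row 3 is device=AK3. metric columns in first-appearance order: temp_c, cpu_pct, net_mbps, load_avg; column 3 is net_mbps.
Long rows with device=AK3, metric=net_mbps: -11.3 + 40 + 15.4 = 44.1.

44.1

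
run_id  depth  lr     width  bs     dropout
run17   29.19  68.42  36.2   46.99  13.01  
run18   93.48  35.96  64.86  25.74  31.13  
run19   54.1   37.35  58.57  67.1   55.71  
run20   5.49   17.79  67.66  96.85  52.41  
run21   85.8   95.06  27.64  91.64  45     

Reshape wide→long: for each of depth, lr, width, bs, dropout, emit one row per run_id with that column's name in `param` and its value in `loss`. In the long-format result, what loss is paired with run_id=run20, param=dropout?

Unpivoting turns each (run_id, wide-column) pair into one long row.
The wide cell at row run20, column dropout holds 52.41, so the long row (run20, dropout) has loss=52.41.

52.41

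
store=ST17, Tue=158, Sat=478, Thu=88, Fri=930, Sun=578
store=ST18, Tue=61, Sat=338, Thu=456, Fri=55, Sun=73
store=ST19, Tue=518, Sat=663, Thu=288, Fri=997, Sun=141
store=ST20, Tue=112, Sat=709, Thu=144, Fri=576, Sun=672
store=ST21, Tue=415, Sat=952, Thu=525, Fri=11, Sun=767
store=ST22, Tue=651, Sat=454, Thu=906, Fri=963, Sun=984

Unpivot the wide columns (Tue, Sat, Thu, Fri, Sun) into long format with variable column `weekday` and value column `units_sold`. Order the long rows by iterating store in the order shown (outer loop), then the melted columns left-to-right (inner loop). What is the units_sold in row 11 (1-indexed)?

30 rows total (6 × 5). Row 11: index ⌊(11-1)/5⌋ = 2 into store → ST19; (11-1) mod 5 = 0 into the melted columns → Tue.
So row 11 is (ST19, Tue, 518); units_sold = 518.

518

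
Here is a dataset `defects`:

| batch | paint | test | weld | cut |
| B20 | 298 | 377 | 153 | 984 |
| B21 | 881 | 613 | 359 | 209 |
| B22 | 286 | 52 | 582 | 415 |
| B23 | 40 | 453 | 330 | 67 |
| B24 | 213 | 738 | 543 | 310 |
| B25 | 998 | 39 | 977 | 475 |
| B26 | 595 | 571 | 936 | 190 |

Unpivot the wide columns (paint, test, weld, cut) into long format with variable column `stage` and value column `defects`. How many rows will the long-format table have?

7 batch values × 4 melted columns = 28 rows.

28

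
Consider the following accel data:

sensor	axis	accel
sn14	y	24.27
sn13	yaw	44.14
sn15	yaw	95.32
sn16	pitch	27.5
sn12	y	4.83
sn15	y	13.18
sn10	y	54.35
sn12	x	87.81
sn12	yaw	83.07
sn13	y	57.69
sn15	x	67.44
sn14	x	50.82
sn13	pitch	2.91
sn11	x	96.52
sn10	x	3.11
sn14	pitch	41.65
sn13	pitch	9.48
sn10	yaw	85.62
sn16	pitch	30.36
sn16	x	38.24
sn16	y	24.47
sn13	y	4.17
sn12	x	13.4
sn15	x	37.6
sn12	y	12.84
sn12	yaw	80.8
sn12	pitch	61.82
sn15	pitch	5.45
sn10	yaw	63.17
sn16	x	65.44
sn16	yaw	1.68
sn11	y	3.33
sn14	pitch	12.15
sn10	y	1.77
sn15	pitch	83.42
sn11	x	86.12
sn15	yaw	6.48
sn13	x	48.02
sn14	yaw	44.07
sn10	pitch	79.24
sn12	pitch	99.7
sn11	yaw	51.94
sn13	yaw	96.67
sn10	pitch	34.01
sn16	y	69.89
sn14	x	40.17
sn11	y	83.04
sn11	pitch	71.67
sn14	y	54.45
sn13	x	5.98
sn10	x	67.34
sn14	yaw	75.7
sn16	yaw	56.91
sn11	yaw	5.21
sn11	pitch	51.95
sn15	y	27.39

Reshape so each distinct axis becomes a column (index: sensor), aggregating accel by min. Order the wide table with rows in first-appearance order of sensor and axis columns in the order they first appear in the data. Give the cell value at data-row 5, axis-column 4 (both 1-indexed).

13.4

With rows in first-appearance order of sensor, row 5 is sensor=sn12. axis columns in first-appearance order: y, yaw, pitch, x; column 4 is x.
Long rows with sensor=sn12, axis=x: min(87.81, 13.4) = 13.4.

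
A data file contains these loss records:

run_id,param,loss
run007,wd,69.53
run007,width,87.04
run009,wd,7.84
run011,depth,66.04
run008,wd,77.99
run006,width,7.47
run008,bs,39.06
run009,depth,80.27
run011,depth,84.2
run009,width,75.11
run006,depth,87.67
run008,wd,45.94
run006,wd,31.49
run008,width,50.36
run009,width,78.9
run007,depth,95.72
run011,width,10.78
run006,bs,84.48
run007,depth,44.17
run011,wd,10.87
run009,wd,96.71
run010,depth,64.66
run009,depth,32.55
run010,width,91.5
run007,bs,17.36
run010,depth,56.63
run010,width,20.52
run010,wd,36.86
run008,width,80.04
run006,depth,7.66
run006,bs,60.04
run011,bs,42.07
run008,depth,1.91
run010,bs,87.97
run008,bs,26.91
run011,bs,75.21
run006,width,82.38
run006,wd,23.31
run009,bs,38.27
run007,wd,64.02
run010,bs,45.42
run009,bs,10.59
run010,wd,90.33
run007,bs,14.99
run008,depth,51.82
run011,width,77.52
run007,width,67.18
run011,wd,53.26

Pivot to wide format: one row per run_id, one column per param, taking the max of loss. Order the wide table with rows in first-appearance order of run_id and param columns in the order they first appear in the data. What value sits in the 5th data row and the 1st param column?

With rows in first-appearance order of run_id, row 5 is run_id=run006. param columns in first-appearance order: wd, width, depth, bs; column 1 is wd.
Long rows with run_id=run006, param=wd: max(31.49, 23.31) = 31.49.

31.49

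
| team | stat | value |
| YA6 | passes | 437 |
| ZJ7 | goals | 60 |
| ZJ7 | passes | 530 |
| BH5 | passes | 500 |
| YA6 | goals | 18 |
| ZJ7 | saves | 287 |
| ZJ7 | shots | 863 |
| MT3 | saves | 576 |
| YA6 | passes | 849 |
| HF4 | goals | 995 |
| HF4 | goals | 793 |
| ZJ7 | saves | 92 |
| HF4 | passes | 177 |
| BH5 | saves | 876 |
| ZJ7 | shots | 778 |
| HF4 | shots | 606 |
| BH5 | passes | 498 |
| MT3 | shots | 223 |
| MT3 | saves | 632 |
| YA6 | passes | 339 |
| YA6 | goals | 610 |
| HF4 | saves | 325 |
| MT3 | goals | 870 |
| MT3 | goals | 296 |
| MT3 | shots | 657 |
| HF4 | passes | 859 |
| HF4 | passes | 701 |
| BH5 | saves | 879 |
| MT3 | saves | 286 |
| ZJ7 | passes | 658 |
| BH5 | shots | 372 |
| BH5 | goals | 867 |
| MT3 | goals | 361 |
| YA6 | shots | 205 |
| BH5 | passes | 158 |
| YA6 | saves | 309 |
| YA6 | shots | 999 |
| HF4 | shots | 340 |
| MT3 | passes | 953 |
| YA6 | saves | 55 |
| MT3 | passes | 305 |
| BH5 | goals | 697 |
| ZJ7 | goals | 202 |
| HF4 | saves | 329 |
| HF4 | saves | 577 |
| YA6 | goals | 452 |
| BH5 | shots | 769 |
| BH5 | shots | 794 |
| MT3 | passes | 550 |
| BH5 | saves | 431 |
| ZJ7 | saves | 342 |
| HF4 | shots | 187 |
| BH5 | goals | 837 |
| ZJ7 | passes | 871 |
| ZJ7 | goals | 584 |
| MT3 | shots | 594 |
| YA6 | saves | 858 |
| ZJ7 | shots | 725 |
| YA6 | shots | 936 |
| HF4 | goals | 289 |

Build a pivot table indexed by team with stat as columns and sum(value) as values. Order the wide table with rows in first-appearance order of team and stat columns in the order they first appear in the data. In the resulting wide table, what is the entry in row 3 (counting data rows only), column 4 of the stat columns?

With rows in first-appearance order of team, row 3 is team=BH5. stat columns in first-appearance order: passes, goals, saves, shots; column 4 is shots.
Long rows with team=BH5, stat=shots: 372 + 769 + 794 = 1935.

1935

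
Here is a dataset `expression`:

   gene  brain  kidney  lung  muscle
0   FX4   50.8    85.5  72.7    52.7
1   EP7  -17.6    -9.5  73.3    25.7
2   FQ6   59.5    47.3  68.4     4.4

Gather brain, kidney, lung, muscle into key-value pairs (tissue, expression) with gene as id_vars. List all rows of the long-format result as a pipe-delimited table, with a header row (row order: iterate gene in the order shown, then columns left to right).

| gene | tissue | expression |
| FX4 | brain | 50.8 |
| FX4 | kidney | 85.5 |
| FX4 | lung | 72.7 |
| FX4 | muscle | 52.7 |
| EP7 | brain | -17.6 |
| EP7 | kidney | -9.5 |
| EP7 | lung | 73.3 |
| EP7 | muscle | 25.7 |
| FQ6 | brain | 59.5 |
| FQ6 | kidney | 47.3 |
| FQ6 | lung | 68.4 |
| FQ6 | muscle | 4.4 |

Each (gene, column) pair becomes one row: 3 × 4 = 12 rows.
For example, (FX4, brain) → expression=50.8.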